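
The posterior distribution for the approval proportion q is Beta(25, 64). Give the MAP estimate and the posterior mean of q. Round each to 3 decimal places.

MAP estimate = 0.276, posterior mean = 0.281

Mode = (25−1)/(25+64−2) = 24/87 = 0.276.
Mean = 25/(25+64) = 25/89 = 0.281.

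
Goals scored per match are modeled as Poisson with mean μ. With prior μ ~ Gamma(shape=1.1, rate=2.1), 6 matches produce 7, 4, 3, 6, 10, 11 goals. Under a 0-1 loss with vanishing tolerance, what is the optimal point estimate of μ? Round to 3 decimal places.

5.074

Σ counts = 41. Posterior: Gamma(shape = 1.1+41 = 42.1, rate = 2.1+6 = 8.1).
Mode = (α−1)/β = 41.1/8.1 = 5.074.
Mean = α/β = 42.1/8.1 = 5.198.
This is the posterior mode — the MAP estimate.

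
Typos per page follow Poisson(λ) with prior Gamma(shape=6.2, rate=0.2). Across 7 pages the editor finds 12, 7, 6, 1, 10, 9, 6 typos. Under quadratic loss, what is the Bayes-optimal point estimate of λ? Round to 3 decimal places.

7.944

Σ counts = 51. Posterior: Gamma(shape = 6.2+51 = 57.2, rate = 0.2+7 = 7.2).
Mode = (α−1)/β = 56.2/7.2 = 7.806.
Mean = α/β = 57.2/7.2 = 7.944.
Quadratic loss ⇒ the optimal estimator is the posterior mean.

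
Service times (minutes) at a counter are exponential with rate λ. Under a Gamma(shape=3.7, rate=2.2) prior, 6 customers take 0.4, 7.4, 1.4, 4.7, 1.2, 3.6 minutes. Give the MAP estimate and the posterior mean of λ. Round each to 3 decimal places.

MAP: 0.416. Posterior mean: 0.464.

Σ times = 18.7. Posterior: Gamma(shape = 3.7+6 = 9.7, rate = 2.2+18.7 = 20.9).
Mode = (α−1)/β = 8.7/20.9 = 0.416.
Mean = α/β = 9.7/20.9 = 0.464.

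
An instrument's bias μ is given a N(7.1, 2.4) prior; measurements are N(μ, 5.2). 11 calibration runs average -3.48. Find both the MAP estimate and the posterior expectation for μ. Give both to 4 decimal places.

MAP = -1.7390, posterior mean = -1.7390

Posterior for μ is Normal. Precision-weighted mean: (1/2.4·7.1 + 11/5.2·-3.48) / (1/2.4 + 11/5.2) = -1.7390.
A Normal posterior is symmetric, so mode = mean.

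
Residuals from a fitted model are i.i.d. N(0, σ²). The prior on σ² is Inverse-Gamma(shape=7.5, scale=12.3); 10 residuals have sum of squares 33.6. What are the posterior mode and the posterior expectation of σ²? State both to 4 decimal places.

Posterior: Inverse-Gamma(shape = 7.5+10/2 = 12.5, scale = 12.3+33.6/2 = 29.1).
Mode = β/(α+1) = 29.1/13.5 = 2.1556.
Mean = β/(α−1) = 29.1/11.5 = 2.5304.

posterior mode = 2.1556, posterior expectation = 2.5304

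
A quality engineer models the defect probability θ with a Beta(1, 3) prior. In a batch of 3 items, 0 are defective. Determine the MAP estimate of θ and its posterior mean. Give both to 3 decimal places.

Posterior: Beta(1+0, 3+3) = Beta(1, 6).
Since α = 1 ≤ 1 and β > 1, the Beta density is monotone decreasing on [0,1]; the mode is at 0.
Mean = 1/(1+6) = 0.143.

θ_MAP = 0.000, E[θ|data] = 0.143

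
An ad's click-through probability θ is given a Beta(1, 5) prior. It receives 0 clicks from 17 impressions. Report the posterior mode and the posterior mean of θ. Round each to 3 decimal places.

MAP: 0.000. Posterior mean: 0.043.

Posterior: Beta(1+0, 5+17) = Beta(1, 22).
Since α = 1 ≤ 1 and β > 1, the Beta density is monotone decreasing on [0,1]; the mode is at 0.
Mean = 1/(1+22) = 0.043.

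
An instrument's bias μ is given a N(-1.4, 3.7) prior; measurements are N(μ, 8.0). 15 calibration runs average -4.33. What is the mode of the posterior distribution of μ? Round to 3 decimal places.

-3.961

Posterior for μ is Normal. Precision-weighted mean: (1/3.7·-1.4 + 15/8.0·-4.33) / (1/3.7 + 15/8.0) = -3.961.
A Normal posterior is symmetric, so mode = mean.
This is the posterior mode — the MAP estimate.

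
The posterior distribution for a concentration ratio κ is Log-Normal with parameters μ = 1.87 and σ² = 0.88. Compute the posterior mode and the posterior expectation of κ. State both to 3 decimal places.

MAP: 2.691. Posterior mean: 10.074.

Mode = exp(μ − σ²) = exp(0.99) = 2.691.
Mean = exp(μ + σ²/2) = exp(2.310) = 10.074.
Mean > mode: the posterior has a right tail.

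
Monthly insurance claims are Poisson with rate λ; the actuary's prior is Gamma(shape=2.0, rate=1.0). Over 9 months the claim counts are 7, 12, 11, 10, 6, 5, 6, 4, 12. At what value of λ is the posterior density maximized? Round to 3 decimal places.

7.400

Σ counts = 73. Posterior: Gamma(shape = 2.0+73 = 75.0, rate = 1.0+9 = 10.0).
Mode = (α−1)/β = 74.0/10.0 = 7.400.
Mean = α/β = 75.0/10.0 = 7.500.
This is the posterior mode — the MAP estimate.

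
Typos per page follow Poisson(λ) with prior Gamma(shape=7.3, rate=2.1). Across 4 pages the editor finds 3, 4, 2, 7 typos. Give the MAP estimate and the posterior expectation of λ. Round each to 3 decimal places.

MAP estimate = 3.656, posterior expectation = 3.820

Σ counts = 16. Posterior: Gamma(shape = 7.3+16 = 23.3, rate = 2.1+4 = 6.1).
Mode = (α−1)/β = 22.3/6.1 = 3.656.
Mean = α/β = 23.3/6.1 = 3.820.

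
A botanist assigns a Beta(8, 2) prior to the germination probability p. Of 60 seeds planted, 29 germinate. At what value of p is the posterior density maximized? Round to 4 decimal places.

Posterior: Beta(8+29, 2+31) = Beta(37, 33).
Mode = (37−1)/(37+33−2) = 36/68 = 0.5294.
Mean = 37/(37+33) = 37/70 = 0.5286.
This is the posterior mode — the MAP estimate.

0.5294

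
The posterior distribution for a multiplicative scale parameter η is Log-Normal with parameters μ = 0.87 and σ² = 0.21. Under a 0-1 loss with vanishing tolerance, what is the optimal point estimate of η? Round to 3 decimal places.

Mode = exp(μ − σ²) = exp(0.66) = 1.935.
Mean = exp(μ + σ²/2) = exp(0.975) = 2.651.
This is the posterior mode — the MAP estimate.

1.935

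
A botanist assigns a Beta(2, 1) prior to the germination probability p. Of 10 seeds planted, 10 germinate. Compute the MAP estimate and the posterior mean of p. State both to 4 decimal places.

MAP estimate = 1.0000, posterior mean = 0.9231

Posterior: Beta(2+10, 1+0) = Beta(12, 1).
Since β = 1 ≤ 1 and α > 1, the Beta density is monotone increasing on [0,1]; the mode is at 1.
Mean = 12/(12+1) = 0.9231.
Left-skewed posterior ⇒ mean < mode.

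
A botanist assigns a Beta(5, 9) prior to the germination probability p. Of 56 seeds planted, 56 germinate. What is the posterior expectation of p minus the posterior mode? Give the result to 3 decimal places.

-0.011

Posterior: Beta(5+56, 9+0) = Beta(61, 9).
Mode = (61−1)/(61+9−2) = 60/68 = 0.882.
Mean = 61/(61+9) = 61/70 = 0.871.
Difference = 0.871 − 0.882 = -0.011.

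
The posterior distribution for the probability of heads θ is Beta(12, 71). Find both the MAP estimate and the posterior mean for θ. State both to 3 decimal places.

MAP = 0.136, posterior mean = 0.145

Mode = (12−1)/(12+71−2) = 11/81 = 0.136.
Mean = 12/(12+71) = 12/83 = 0.145.
Mean > mode: the posterior has a right tail.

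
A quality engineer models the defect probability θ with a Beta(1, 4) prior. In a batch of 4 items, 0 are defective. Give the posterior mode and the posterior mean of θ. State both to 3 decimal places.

Posterior: Beta(1+0, 4+4) = Beta(1, 8).
Since α = 1 ≤ 1 and β > 1, the Beta density is monotone decreasing on [0,1]; the mode is at 0.
Mean = 1/(1+8) = 0.111.
Mean > mode: the posterior has a right tail.

posterior mode = 0.000, posterior mean = 0.111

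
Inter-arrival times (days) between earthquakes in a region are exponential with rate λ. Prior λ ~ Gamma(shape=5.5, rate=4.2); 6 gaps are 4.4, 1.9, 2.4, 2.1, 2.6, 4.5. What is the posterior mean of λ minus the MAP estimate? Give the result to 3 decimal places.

Σ times = 17.9. Posterior: Gamma(shape = 5.5+6 = 11.5, rate = 4.2+17.9 = 22.1).
Mode = (α−1)/β = 10.5/22.1 = 0.475.
Mean = α/β = 11.5/22.1 = 0.520.
Difference = 0.520 − 0.475 = 0.045.

0.045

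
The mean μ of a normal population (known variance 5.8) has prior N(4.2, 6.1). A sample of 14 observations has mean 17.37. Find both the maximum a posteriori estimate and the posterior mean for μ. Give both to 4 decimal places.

MAP = 16.5324, posterior mean = 16.5324

Posterior for μ is Normal. Precision-weighted mean: (1/6.1·4.2 + 14/5.8·17.37) / (1/6.1 + 14/5.8) = 16.5324.
A Normal posterior is symmetric, so mode = mean.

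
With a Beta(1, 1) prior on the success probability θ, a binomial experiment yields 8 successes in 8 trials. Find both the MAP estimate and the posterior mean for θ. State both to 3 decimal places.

Posterior: Beta(1+8, 1+0) = Beta(9, 1).
Since β = 1 ≤ 1 and α > 1, the Beta density is monotone increasing on [0,1]; the mode is at 1.
Mean = 9/(9+1) = 0.900.

MAP estimate = 1.000, posterior mean = 0.900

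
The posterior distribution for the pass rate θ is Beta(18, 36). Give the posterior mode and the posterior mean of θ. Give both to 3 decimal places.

MAP = 0.327, posterior mean = 0.333

Mode = (18−1)/(18+36−2) = 17/52 = 0.327.
Mean = 18/(18+36) = 18/54 = 0.333.
The mean is pulled above the mode by the posterior's right skew.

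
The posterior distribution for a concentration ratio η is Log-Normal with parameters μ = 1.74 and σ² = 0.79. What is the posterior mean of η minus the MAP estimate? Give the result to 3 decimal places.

5.871

Mode = exp(μ − σ²) = exp(0.95) = 2.586.
Mean = exp(μ + σ²/2) = exp(2.135) = 8.457.
Difference = 8.457 − 2.586 = 5.871.
The posterior is right-skewed, so the mean exceeds the mode.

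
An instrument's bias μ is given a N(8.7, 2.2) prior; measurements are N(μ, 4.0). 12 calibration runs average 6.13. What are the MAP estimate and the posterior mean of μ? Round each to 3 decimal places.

Posterior for μ is Normal. Precision-weighted mean: (1/2.2·8.7 + 12/4.0·6.13) / (1/2.2 + 12/4.0) = 6.468.
A Normal posterior is symmetric, so mode = mean.

MAP = 6.468, posterior mean = 6.468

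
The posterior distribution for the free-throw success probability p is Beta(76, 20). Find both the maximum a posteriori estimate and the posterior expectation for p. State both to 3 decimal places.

MAP: 0.798. Posterior mean: 0.792.

Mode = (76−1)/(76+20−2) = 75/94 = 0.798.
Mean = 76/(76+20) = 76/96 = 0.792.
The mean is pulled below the mode by the posterior's left skew.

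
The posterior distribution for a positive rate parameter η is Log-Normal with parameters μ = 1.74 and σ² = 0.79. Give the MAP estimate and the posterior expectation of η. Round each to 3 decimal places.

MAP: 2.586. Posterior mean: 8.457.

Mode = exp(μ − σ²) = exp(0.95) = 2.586.
Mean = exp(μ + σ²/2) = exp(2.135) = 8.457.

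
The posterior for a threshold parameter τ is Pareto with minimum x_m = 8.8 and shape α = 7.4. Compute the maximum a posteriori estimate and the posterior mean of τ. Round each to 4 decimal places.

The Pareto density is strictly decreasing on [x_m, ∞), so the mode is x_m = 8.8000.
Mean = α·x_m/(α−1) = 7.4·8.8/6.4 = 10.1750.

maximum a posteriori estimate = 8.8000, posterior mean = 10.1750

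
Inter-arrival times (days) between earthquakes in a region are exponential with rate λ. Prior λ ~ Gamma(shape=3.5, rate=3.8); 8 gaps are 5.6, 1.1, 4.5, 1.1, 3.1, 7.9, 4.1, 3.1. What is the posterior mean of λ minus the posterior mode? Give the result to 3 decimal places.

Σ times = 30.5. Posterior: Gamma(shape = 3.5+8 = 11.5, rate = 3.8+30.5 = 34.3).
Mode = (α−1)/β = 10.5/34.3 = 0.306.
Mean = α/β = 11.5/34.3 = 0.335.
Difference = 0.335 − 0.306 = 0.029.

0.029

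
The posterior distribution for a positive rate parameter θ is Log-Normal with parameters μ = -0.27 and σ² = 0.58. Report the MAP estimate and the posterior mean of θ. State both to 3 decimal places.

Mode = exp(μ − σ²) = exp(-0.85) = 0.427.
Mean = exp(μ + σ²/2) = exp(0.020) = 1.020.

MAP = 0.427; posterior mean = 1.020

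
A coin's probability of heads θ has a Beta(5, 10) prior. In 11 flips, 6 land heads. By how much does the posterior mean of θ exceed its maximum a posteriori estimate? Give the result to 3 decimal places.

0.006

Posterior: Beta(5+6, 10+5) = Beta(11, 15).
Mode = (11−1)/(11+15−2) = 10/24 = 0.417.
Mean = 11/(11+15) = 11/26 = 0.423.
Difference = 0.423 − 0.417 = 0.006.
Mean > mode: the posterior has a right tail.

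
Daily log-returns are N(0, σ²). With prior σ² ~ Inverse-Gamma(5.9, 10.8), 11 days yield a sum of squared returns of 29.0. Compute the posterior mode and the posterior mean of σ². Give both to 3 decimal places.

MAP = 2.040; posterior mean = 2.433

Posterior: Inverse-Gamma(shape = 5.9+11/2 = 11.4, scale = 10.8+29.0/2 = 25.3).
Mode = β/(α+1) = 25.3/12.4 = 2.040.
Mean = β/(α−1) = 25.3/10.4 = 2.433.
Mean > mode: the posterior has a right tail.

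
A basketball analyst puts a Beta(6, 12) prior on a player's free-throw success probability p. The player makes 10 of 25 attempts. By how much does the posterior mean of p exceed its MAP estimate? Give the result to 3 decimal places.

0.006

Posterior: Beta(6+10, 12+15) = Beta(16, 27).
Mode = (16−1)/(16+27−2) = 15/41 = 0.366.
Mean = 16/(16+27) = 16/43 = 0.372.
Difference = 0.372 − 0.366 = 0.006.
The mean is pulled above the mode by the posterior's right skew.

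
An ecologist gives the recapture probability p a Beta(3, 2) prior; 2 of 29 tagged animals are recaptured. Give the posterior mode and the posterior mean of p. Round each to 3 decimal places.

Posterior: Beta(3+2, 2+27) = Beta(5, 29).
Mode = (5−1)/(5+29−2) = 4/32 = 0.125.
Mean = 5/(5+29) = 5/34 = 0.147.
The mean is pulled above the mode by the posterior's right skew.

MAP = 0.125; posterior mean = 0.147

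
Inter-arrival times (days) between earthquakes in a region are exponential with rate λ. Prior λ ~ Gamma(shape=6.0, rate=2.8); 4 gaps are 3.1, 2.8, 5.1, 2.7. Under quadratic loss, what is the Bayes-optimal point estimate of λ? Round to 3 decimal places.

Σ times = 13.7. Posterior: Gamma(shape = 6.0+4 = 10.0, rate = 2.8+13.7 = 16.5).
Mode = (α−1)/β = 9.0/16.5 = 0.545.
Mean = α/β = 10.0/16.5 = 0.606.
Quadratic loss ⇒ the optimal estimator is the posterior mean.

0.606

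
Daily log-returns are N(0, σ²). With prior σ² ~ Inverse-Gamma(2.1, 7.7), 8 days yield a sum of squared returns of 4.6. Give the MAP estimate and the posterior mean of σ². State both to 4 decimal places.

Posterior: Inverse-Gamma(shape = 2.1+8/2 = 6.1, scale = 7.7+4.6/2 = 10.0).
Mode = β/(α+1) = 10.0/7.1 = 1.4085.
Mean = β/(α−1) = 10.0/5.1 = 1.9608.

σ²_MAP = 1.4085, E[σ²|data] = 1.9608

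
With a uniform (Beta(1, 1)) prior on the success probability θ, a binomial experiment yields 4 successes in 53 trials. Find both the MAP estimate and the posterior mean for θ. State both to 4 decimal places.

MAP = 0.0755; posterior mean = 0.0909

Posterior: Beta(1+4, 1+49) = Beta(5, 50).
Mode = (5−1)/(5+50−2) = 4/53 = 0.0755.
Mean = 5/(5+50) = 5/55 = 0.0909.
Mean > mode: the posterior has a right tail.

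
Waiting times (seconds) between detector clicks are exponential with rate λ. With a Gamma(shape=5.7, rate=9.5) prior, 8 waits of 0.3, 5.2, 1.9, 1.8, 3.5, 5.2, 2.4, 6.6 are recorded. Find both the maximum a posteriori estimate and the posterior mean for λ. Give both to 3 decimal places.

maximum a posteriori estimate = 0.349, posterior mean = 0.376

Σ times = 26.9. Posterior: Gamma(shape = 5.7+8 = 13.7, rate = 9.5+26.9 = 36.4).
Mode = (α−1)/β = 12.7/36.4 = 0.349.
Mean = α/β = 13.7/36.4 = 0.376.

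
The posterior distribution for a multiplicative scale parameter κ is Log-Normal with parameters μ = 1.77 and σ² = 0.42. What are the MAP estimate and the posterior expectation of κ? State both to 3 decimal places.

Mode = exp(μ − σ²) = exp(1.35) = 3.857.
Mean = exp(μ + σ²/2) = exp(1.980) = 7.243.
The mean is pulled above the mode by the posterior's right skew.

MAP estimate = 3.857, posterior expectation = 7.243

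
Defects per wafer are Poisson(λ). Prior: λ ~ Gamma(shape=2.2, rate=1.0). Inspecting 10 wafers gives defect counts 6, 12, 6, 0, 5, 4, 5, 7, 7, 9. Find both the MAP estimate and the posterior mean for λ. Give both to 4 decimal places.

MAP: 5.6545. Posterior mean: 5.7455.

Σ counts = 61. Posterior: Gamma(shape = 2.2+61 = 63.2, rate = 1.0+10 = 11.0).
Mode = (α−1)/β = 62.2/11.0 = 5.6545.
Mean = α/β = 63.2/11.0 = 5.7455.
The mean is pulled above the mode by the posterior's right skew.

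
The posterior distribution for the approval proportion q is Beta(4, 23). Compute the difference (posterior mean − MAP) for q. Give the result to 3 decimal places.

0.028

Mode = (4−1)/(4+23−2) = 3/25 = 0.120.
Mean = 4/(4+23) = 4/27 = 0.148.
Difference = 0.148 − 0.120 = 0.028.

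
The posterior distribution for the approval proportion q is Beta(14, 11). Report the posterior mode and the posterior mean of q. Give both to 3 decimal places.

MAP: 0.565. Posterior mean: 0.560.

Mode = (14−1)/(14+11−2) = 13/23 = 0.565.
Mean = 14/(14+11) = 14/25 = 0.560.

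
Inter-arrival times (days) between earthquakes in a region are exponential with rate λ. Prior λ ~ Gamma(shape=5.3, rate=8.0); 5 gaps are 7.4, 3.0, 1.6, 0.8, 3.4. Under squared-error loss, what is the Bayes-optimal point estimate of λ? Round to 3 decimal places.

0.426

Σ times = 16.2. Posterior: Gamma(shape = 5.3+5 = 10.3, rate = 8.0+16.2 = 24.2).
Mode = (α−1)/β = 9.3/24.2 = 0.384.
Mean = α/β = 10.3/24.2 = 0.426.
Squared-error loss ⇒ the optimal estimator is the posterior mean.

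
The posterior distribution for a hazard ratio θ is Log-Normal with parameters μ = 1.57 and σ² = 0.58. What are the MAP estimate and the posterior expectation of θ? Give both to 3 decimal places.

Mode = exp(μ − σ²) = exp(0.99) = 2.691.
Mean = exp(μ + σ²/2) = exp(1.860) = 6.424.
Mean > mode: the posterior has a right tail.

MAP = 2.691; posterior mean = 6.424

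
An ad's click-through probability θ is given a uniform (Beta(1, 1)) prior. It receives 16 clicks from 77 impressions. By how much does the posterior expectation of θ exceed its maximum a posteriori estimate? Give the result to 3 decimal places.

0.007

Posterior: Beta(1+16, 1+61) = Beta(17, 62).
Mode = (17−1)/(17+62−2) = 16/77 = 0.208.
With a flat prior the MAP equals the MLE, 16/77.
Mean = 17/(17+62) = 17/79 = 0.215.
Difference = 0.215 − 0.208 = 0.007.
The posterior is right-skewed, so the mean exceeds the mode.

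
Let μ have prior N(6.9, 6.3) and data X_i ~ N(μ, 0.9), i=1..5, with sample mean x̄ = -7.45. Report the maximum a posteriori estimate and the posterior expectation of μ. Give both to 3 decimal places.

Posterior for μ is Normal. Precision-weighted mean: (1/6.3·6.9 + 5/0.9·-7.45) / (1/6.3 + 5/0.9) = -7.051.
A Normal posterior is symmetric, so mode = mean.

MAP = -7.051; posterior mean = -7.051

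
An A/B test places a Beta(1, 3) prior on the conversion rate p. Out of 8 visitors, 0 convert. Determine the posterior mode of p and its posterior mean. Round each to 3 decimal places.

MAP = 0.000, posterior mean = 0.083

Posterior: Beta(1+0, 3+8) = Beta(1, 11).
Since α = 1 ≤ 1 and β > 1, the Beta density is monotone decreasing on [0,1]; the mode is at 0.
Mean = 1/(1+11) = 0.083.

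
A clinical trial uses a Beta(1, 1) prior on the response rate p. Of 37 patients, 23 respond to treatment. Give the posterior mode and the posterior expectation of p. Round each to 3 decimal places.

MAP = 0.622, posterior mean = 0.615

Posterior: Beta(1+23, 1+14) = Beta(24, 15).
Mode = (24−1)/(24+15−2) = 23/37 = 0.622.
With a flat prior the MAP equals the MLE, 23/37.
Mean = 24/(24+15) = 24/39 = 0.615.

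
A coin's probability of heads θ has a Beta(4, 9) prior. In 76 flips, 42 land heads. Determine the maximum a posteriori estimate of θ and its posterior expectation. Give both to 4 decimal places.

Posterior: Beta(4+42, 9+34) = Beta(46, 43).
Mode = (46−1)/(46+43−2) = 45/87 = 0.5172.
Mean = 46/(46+43) = 46/89 = 0.5169.

θ_MAP = 0.5172, E[θ|data] = 0.5169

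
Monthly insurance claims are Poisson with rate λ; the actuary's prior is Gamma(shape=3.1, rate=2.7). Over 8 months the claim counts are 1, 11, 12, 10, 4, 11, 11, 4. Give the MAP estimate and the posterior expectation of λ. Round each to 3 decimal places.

λ_MAP = 6.178, E[λ|data] = 6.271

Σ counts = 64. Posterior: Gamma(shape = 3.1+64 = 67.1, rate = 2.7+8 = 10.7).
Mode = (α−1)/β = 66.1/10.7 = 6.178.
Mean = α/β = 67.1/10.7 = 6.271.
The posterior is right-skewed, so the mean exceeds the mode.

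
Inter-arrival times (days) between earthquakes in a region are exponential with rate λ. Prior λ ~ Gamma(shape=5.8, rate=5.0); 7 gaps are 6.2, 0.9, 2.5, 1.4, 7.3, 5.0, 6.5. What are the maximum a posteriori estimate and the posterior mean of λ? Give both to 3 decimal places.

maximum a posteriori estimate = 0.339, posterior mean = 0.368

Σ times = 29.8. Posterior: Gamma(shape = 5.8+7 = 12.8, rate = 5.0+29.8 = 34.8).
Mode = (α−1)/β = 11.8/34.8 = 0.339.
Mean = α/β = 12.8/34.8 = 0.368.
The posterior is right-skewed, so the mean exceeds the mode.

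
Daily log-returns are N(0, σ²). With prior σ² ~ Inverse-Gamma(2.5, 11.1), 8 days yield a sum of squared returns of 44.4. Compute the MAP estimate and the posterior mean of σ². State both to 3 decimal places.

MAP estimate = 4.440, posterior mean = 6.055

Posterior: Inverse-Gamma(shape = 2.5+8/2 = 6.5, scale = 11.1+44.4/2 = 33.3).
Mode = β/(α+1) = 33.3/7.5 = 4.440.
Mean = β/(α−1) = 33.3/5.5 = 6.055.
The mean is pulled above the mode by the posterior's right skew.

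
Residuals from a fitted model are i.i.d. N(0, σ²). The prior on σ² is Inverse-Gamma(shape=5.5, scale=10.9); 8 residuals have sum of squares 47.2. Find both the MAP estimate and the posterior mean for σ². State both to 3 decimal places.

Posterior: Inverse-Gamma(shape = 5.5+8/2 = 9.5, scale = 10.9+47.2/2 = 34.5).
Mode = β/(α+1) = 34.5/10.5 = 3.286.
Mean = β/(α−1) = 34.5/8.5 = 4.059.
Right-skewed posterior ⇒ mode < mean.

MAP estimate = 3.286, posterior mean = 4.059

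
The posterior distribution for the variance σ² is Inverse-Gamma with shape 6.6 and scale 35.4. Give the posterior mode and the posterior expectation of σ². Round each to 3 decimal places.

posterior mode = 4.658, posterior expectation = 6.321

Mode = β/(α+1) = 35.4/7.6 = 4.658.
Mean = β/(α−1) = 35.4/5.6 = 6.321.
Mean > mode: the posterior has a right tail.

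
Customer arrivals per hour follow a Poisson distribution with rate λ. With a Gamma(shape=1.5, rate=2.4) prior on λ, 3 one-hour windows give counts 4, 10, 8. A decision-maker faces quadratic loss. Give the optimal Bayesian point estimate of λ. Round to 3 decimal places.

Σ counts = 22. Posterior: Gamma(shape = 1.5+22 = 23.5, rate = 2.4+3 = 5.4).
Mode = (α−1)/β = 22.5/5.4 = 4.167.
Mean = α/β = 23.5/5.4 = 4.352.
Quadratic loss ⇒ the optimal estimator is the posterior mean.

4.352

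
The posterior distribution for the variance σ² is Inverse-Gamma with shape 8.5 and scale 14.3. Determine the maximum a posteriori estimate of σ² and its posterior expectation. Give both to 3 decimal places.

Mode = β/(α+1) = 14.3/9.5 = 1.505.
Mean = β/(α−1) = 14.3/7.5 = 1.907.

maximum a posteriori estimate = 1.505, posterior expectation = 1.907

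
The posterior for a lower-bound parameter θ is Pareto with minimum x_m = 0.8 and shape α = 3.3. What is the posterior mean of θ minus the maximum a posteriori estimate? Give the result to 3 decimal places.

The Pareto density is strictly decreasing on [x_m, ∞), so the mode is x_m = 0.800.
Mean = α·x_m/(α−1) = 3.3·0.8/2.3 = 1.148.
Difference = 1.148 − 0.800 = 0.348.

0.348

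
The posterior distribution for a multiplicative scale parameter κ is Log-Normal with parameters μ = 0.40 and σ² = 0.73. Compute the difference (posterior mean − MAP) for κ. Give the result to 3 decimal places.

1.430

Mode = exp(μ − σ²) = exp(-0.33) = 0.719.
Mean = exp(μ + σ²/2) = exp(0.765) = 2.149.
Difference = 2.149 − 0.719 = 1.430.
The mean is pulled above the mode by the posterior's right skew.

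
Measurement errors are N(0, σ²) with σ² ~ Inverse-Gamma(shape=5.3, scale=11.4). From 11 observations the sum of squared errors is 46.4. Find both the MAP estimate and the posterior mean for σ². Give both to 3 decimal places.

Posterior: Inverse-Gamma(shape = 5.3+11/2 = 10.8, scale = 11.4+46.4/2 = 34.6).
Mode = β/(α+1) = 34.6/11.8 = 2.932.
Mean = β/(α−1) = 34.6/9.8 = 3.531.

MAP = 2.932, posterior mean = 3.531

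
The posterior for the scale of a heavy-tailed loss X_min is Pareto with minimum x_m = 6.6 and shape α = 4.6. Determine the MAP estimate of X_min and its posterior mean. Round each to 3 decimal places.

The Pareto density is strictly decreasing on [x_m, ∞), so the mode is x_m = 6.600.
Mean = α·x_m/(α−1) = 4.6·6.6/3.6 = 8.433.
Mean > mode: the posterior has a right tail.

MAP = 6.600, posterior mean = 8.433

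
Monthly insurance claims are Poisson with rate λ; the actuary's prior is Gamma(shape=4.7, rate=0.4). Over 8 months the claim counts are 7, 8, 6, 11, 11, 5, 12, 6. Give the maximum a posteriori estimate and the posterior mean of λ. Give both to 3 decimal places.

MAP = 8.298; posterior mean = 8.417

Σ counts = 66. Posterior: Gamma(shape = 4.7+66 = 70.7, rate = 0.4+8 = 8.4).
Mode = (α−1)/β = 69.7/8.4 = 8.298.
Mean = α/β = 70.7/8.4 = 8.417.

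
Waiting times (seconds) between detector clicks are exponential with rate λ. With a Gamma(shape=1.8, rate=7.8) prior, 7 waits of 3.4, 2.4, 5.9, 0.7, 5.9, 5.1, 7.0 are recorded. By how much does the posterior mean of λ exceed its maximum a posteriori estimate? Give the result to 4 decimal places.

0.0262

Σ times = 30.4. Posterior: Gamma(shape = 1.8+7 = 8.8, rate = 7.8+30.4 = 38.2).
Mode = (α−1)/β = 7.8/38.2 = 0.2042.
Mean = α/β = 8.8/38.2 = 0.2304.
Difference = 0.2304 − 0.2042 = 0.0262.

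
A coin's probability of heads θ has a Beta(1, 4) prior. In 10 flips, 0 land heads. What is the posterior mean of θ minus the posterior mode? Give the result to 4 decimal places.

0.0667

Posterior: Beta(1+0, 4+10) = Beta(1, 14).
Since α = 1 ≤ 1 and β > 1, the Beta density is monotone decreasing on [0,1]; the mode is at 0.
Mean = 1/(1+14) = 0.0667.
Difference = 0.0667 − 0.0000 = 0.0667.
The mean is pulled above the mode by the posterior's right skew.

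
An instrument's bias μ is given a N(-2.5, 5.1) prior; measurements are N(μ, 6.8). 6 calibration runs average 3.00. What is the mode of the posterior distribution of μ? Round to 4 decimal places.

2.0000

Posterior for μ is Normal. Precision-weighted mean: (1/5.1·-2.5 + 6/6.8·3.00) / (1/5.1 + 6/6.8) = 2.0000.
A Normal posterior is symmetric, so mode = mean.
This is the posterior mode — the MAP estimate.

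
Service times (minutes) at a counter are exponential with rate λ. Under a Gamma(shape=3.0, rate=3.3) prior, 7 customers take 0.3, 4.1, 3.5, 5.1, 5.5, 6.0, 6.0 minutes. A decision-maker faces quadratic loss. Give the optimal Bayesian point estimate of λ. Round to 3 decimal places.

Σ times = 30.5. Posterior: Gamma(shape = 3.0+7 = 10.0, rate = 3.3+30.5 = 33.8).
Mode = (α−1)/β = 9.0/33.8 = 0.266.
Mean = α/β = 10.0/33.8 = 0.296.
Quadratic loss ⇒ the optimal estimator is the posterior mean.

0.296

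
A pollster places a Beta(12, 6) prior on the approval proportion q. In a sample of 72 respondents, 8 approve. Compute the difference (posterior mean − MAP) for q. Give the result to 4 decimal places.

0.0063

Posterior: Beta(12+8, 6+64) = Beta(20, 70).
Mode = (20−1)/(20+70−2) = 19/88 = 0.2159.
Mean = 20/(20+70) = 20/90 = 0.2222.
Difference = 0.2222 − 0.2159 = 0.0063.
The mean is pulled above the mode by the posterior's right skew.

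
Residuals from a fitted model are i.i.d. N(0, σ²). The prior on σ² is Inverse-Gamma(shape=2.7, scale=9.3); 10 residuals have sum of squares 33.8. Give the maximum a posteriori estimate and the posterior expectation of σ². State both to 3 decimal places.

MAP = 3.011, posterior mean = 3.910

Posterior: Inverse-Gamma(shape = 2.7+10/2 = 7.7, scale = 9.3+33.8/2 = 26.2).
Mode = β/(α+1) = 26.2/8.7 = 3.011.
Mean = β/(α−1) = 26.2/6.7 = 3.910.
Mean > mode: the posterior has a right tail.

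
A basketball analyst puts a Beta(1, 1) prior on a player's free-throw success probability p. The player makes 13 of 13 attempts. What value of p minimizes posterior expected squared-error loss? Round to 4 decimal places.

Posterior: Beta(1+13, 1+0) = Beta(14, 1).
Since β = 1 ≤ 1 and α > 1, the Beta density is monotone increasing on [0,1]; the mode is at 1.
Mean = 14/(14+1) = 0.9333.
Squared-error loss ⇒ the optimal estimator is the posterior mean.

0.9333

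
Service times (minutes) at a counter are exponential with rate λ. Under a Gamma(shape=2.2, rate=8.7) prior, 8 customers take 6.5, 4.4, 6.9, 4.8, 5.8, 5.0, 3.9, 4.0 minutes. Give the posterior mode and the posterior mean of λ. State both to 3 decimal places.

Σ times = 41.3. Posterior: Gamma(shape = 2.2+8 = 10.2, rate = 8.7+41.3 = 50.0).
Mode = (α−1)/β = 9.2/50.0 = 0.184.
Mean = α/β = 10.2/50.0 = 0.204.

MAP = 0.184, posterior mean = 0.204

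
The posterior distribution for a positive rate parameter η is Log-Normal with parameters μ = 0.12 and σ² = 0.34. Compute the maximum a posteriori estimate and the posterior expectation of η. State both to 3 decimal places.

MAP: 0.803. Posterior mean: 1.336.

Mode = exp(μ − σ²) = exp(-0.22) = 0.803.
Mean = exp(μ + σ²/2) = exp(0.290) = 1.336.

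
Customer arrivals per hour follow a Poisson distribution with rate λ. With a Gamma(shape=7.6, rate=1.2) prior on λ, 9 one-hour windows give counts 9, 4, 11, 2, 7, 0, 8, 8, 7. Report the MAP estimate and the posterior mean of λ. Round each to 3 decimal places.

MAP = 6.137; posterior mean = 6.235

Σ counts = 56. Posterior: Gamma(shape = 7.6+56 = 63.6, rate = 1.2+9 = 10.2).
Mode = (α−1)/β = 62.6/10.2 = 6.137.
Mean = α/β = 63.6/10.2 = 6.235.
Mean > mode: the posterior has a right tail.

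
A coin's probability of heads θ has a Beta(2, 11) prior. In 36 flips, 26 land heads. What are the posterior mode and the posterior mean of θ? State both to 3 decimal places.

Posterior: Beta(2+26, 11+10) = Beta(28, 21).
Mode = (28−1)/(28+21−2) = 27/47 = 0.574.
Mean = 28/(28+21) = 28/49 = 0.571.
Mode > mean: the posterior has a left tail.

MAP = 0.574, posterior mean = 0.571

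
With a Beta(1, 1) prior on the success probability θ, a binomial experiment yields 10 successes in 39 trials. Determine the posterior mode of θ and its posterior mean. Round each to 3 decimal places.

Posterior: Beta(1+10, 1+29) = Beta(11, 30).
Mode = (11−1)/(11+30−2) = 10/39 = 0.256.
Mean = 11/(11+30) = 11/41 = 0.268.
Right-skewed posterior ⇒ mode < mean.

MAP = 0.256, posterior mean = 0.268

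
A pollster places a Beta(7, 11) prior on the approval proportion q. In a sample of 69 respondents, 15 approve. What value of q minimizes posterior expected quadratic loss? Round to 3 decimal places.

0.253

Posterior: Beta(7+15, 11+54) = Beta(22, 65).
Mode = (22−1)/(22+65−2) = 21/85 = 0.247.
Mean = 22/(22+65) = 22/87 = 0.253.
Quadratic loss ⇒ the optimal estimator is the posterior mean.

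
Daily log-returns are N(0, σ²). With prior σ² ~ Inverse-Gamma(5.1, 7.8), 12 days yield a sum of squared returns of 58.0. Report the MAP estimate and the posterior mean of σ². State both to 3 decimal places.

MAP = 3.041, posterior mean = 3.644

Posterior: Inverse-Gamma(shape = 5.1+12/2 = 11.1, scale = 7.8+58.0/2 = 36.8).
Mode = β/(α+1) = 36.8/12.1 = 3.041.
Mean = β/(α−1) = 36.8/10.1 = 3.644.
Mean > mode: the posterior has a right tail.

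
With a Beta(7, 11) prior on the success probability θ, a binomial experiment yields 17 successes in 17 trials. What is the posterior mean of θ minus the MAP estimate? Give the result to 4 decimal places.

Posterior: Beta(7+17, 11+0) = Beta(24, 11).
Mode = (24−1)/(24+11−2) = 23/33 = 0.6970.
Mean = 24/(24+11) = 24/35 = 0.6857.
Difference = 0.6857 − 0.6970 = -0.0113.
The mean is pulled below the mode by the posterior's left skew.

-0.0113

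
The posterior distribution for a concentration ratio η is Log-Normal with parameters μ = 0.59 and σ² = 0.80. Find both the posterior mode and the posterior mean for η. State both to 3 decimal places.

MAP = 0.811; posterior mean = 2.691

Mode = exp(μ − σ²) = exp(-0.21) = 0.811.
Mean = exp(μ + σ²/2) = exp(0.990) = 2.691.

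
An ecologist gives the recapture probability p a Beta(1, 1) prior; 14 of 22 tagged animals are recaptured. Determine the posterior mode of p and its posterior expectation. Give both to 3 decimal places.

Posterior: Beta(1+14, 1+8) = Beta(15, 9).
Mode = (15−1)/(15+9−2) = 14/22 = 0.636.
With a flat prior the MAP equals the MLE, 14/22.
Mean = 15/(15+9) = 15/24 = 0.625.

posterior mode = 0.636, posterior expectation = 0.625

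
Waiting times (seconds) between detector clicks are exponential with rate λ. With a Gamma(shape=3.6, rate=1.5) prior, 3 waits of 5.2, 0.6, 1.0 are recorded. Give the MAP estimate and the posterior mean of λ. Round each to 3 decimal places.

Σ times = 6.8. Posterior: Gamma(shape = 3.6+3 = 6.6, rate = 1.5+6.8 = 8.3).
Mode = (α−1)/β = 5.6/8.3 = 0.675.
Mean = α/β = 6.6/8.3 = 0.795.

MAP estimate = 0.675, posterior mean = 0.795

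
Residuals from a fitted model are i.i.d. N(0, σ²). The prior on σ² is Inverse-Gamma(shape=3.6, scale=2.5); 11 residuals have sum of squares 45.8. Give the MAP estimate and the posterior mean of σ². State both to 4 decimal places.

MAP = 2.5149, posterior mean = 3.1358

Posterior: Inverse-Gamma(shape = 3.6+11/2 = 9.1, scale = 2.5+45.8/2 = 25.4).
Mode = β/(α+1) = 25.4/10.1 = 2.5149.
Mean = β/(α−1) = 25.4/8.1 = 3.1358.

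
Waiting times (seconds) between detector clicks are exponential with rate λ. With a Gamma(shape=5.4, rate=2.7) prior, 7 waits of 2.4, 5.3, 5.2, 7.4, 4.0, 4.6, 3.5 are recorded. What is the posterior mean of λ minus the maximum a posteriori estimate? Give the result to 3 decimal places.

0.028

Σ times = 32.4. Posterior: Gamma(shape = 5.4+7 = 12.4, rate = 2.7+32.4 = 35.1).
Mode = (α−1)/β = 11.4/35.1 = 0.325.
Mean = α/β = 12.4/35.1 = 0.353.
Difference = 0.353 − 0.325 = 0.028.
Mean > mode: the posterior has a right tail.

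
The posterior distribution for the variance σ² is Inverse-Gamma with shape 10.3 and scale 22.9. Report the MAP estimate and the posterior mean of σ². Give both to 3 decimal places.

σ²_MAP = 2.027, E[σ²|data] = 2.462

Mode = β/(α+1) = 22.9/11.3 = 2.027.
Mean = β/(α−1) = 22.9/9.3 = 2.462.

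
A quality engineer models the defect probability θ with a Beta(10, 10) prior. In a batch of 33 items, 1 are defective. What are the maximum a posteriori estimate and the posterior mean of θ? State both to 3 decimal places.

maximum a posteriori estimate = 0.196, posterior mean = 0.208

Posterior: Beta(10+1, 10+32) = Beta(11, 42).
Mode = (11−1)/(11+42−2) = 10/51 = 0.196.
Mean = 11/(11+42) = 11/53 = 0.208.
Mean > mode: the posterior has a right tail.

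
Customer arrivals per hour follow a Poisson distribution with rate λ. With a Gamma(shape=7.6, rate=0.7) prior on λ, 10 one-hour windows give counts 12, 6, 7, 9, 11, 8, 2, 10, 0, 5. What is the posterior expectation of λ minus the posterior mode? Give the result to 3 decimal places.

Σ counts = 70. Posterior: Gamma(shape = 7.6+70 = 77.6, rate = 0.7+10 = 10.7).
Mode = (α−1)/β = 76.6/10.7 = 7.159.
Mean = α/β = 77.6/10.7 = 7.252.
Difference = 7.252 − 7.159 = 0.093.

0.093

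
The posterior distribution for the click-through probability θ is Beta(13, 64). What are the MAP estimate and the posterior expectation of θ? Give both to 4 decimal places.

MAP = 0.1600, posterior mean = 0.1688

Mode = (13−1)/(13+64−2) = 12/75 = 0.1600.
Mean = 13/(13+64) = 13/77 = 0.1688.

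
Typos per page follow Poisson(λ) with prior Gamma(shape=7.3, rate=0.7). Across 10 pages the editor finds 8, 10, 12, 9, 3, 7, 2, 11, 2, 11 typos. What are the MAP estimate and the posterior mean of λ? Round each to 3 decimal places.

MAP = 7.598; posterior mean = 7.692

Σ counts = 75. Posterior: Gamma(shape = 7.3+75 = 82.3, rate = 0.7+10 = 10.7).
Mode = (α−1)/β = 81.3/10.7 = 7.598.
Mean = α/β = 82.3/10.7 = 7.692.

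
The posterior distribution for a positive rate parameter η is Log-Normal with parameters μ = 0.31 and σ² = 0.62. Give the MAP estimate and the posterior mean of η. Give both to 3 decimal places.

Mode = exp(μ − σ²) = exp(-0.31) = 0.733.
Mean = exp(μ + σ²/2) = exp(0.620) = 1.859.

MAP = 0.733, posterior mean = 1.859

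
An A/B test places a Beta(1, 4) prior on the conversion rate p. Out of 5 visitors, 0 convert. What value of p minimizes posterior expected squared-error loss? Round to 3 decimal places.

0.100

Posterior: Beta(1+0, 4+5) = Beta(1, 9).
Since α = 1 ≤ 1 and β > 1, the Beta density is monotone decreasing on [0,1]; the mode is at 0.
Mean = 1/(1+9) = 0.100.
Squared-error loss ⇒ the optimal estimator is the posterior mean.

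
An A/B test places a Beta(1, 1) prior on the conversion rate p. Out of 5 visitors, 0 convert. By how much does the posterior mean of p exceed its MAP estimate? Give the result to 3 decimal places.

Posterior: Beta(1+0, 1+5) = Beta(1, 6).
Since α = 1 ≤ 1 and β > 1, the Beta density is monotone decreasing on [0,1]; the mode is at 0.
Mean = 1/(1+6) = 0.143.
Difference = 0.143 − 0.000 = 0.143.
The mean is pulled above the mode by the posterior's right skew.

0.143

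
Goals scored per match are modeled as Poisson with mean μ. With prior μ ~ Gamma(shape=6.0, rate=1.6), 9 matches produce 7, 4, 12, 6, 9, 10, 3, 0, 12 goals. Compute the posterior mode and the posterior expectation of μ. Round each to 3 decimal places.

Σ counts = 63. Posterior: Gamma(shape = 6.0+63 = 69.0, rate = 1.6+9 = 10.6).
Mode = (α−1)/β = 68.0/10.6 = 6.415.
Mean = α/β = 69.0/10.6 = 6.509.
The mean is pulled above the mode by the posterior's right skew.

MAP = 6.415; posterior mean = 6.509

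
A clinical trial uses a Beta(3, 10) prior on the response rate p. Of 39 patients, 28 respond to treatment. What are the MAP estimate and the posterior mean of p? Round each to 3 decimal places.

Posterior: Beta(3+28, 10+11) = Beta(31, 21).
Mode = (31−1)/(31+21−2) = 30/50 = 0.600.
Mean = 31/(31+21) = 31/52 = 0.596.
Left-skewed posterior ⇒ mean < mode.

MAP: 0.600. Posterior mean: 0.596.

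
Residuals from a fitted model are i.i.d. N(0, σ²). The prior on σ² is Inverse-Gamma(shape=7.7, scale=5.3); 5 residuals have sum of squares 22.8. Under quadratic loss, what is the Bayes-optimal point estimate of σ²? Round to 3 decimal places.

1.815

Posterior: Inverse-Gamma(shape = 7.7+5/2 = 10.2, scale = 5.3+22.8/2 = 16.7).
Mode = β/(α+1) = 16.7/11.2 = 1.491.
Mean = β/(α−1) = 16.7/9.2 = 1.815.
Quadratic loss ⇒ the optimal estimator is the posterior mean.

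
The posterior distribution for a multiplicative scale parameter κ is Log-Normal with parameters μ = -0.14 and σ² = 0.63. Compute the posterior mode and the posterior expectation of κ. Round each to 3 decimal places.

Mode = exp(μ − σ²) = exp(-0.77) = 0.463.
Mean = exp(μ + σ²/2) = exp(0.175) = 1.191.

MAP = 0.463; posterior mean = 1.191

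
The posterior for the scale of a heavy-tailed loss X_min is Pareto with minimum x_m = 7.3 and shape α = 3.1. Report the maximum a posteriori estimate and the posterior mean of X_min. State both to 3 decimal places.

The Pareto density is strictly decreasing on [x_m, ∞), so the mode is x_m = 7.300.
Mean = α·x_m/(α−1) = 3.1·7.3/2.1 = 10.776.

maximum a posteriori estimate = 7.300, posterior mean = 10.776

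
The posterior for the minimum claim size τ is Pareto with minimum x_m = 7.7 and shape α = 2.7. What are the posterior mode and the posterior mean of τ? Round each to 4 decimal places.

The Pareto density is strictly decreasing on [x_m, ∞), so the mode is x_m = 7.7000.
Mean = α·x_m/(α−1) = 2.7·7.7/1.7 = 12.2294.
The posterior is right-skewed, so the mean exceeds the mode.

posterior mode = 7.7000, posterior mean = 12.2294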